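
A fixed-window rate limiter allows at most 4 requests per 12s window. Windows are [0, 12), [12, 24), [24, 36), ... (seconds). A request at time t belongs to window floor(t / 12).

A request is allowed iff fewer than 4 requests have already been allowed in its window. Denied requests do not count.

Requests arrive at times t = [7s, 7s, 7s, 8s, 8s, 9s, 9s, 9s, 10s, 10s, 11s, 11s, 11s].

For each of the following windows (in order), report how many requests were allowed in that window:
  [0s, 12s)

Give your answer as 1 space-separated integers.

Processing requests:
  req#1 t=7s (window 0): ALLOW
  req#2 t=7s (window 0): ALLOW
  req#3 t=7s (window 0): ALLOW
  req#4 t=8s (window 0): ALLOW
  req#5 t=8s (window 0): DENY
  req#6 t=9s (window 0): DENY
  req#7 t=9s (window 0): DENY
  req#8 t=9s (window 0): DENY
  req#9 t=10s (window 0): DENY
  req#10 t=10s (window 0): DENY
  req#11 t=11s (window 0): DENY
  req#12 t=11s (window 0): DENY
  req#13 t=11s (window 0): DENY

Allowed counts by window: 4

Answer: 4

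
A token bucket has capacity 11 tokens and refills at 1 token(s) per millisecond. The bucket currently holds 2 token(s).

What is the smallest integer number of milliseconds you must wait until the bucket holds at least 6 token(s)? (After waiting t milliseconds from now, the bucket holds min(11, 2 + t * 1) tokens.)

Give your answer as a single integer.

Answer: 4

Derivation:
Need 2 + t * 1 >= 6, so t >= 4/1.
Smallest integer t = ceil(4/1) = 4.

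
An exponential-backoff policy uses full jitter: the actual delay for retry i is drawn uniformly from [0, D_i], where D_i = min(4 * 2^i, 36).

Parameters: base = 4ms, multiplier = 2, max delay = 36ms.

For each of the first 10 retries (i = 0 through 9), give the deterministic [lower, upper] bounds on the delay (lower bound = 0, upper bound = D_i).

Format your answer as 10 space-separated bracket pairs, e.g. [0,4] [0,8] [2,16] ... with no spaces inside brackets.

Computing bounds per retry:
  i=0: D_i=min(4*2^0,36)=4, bounds=[0,4]
  i=1: D_i=min(4*2^1,36)=8, bounds=[0,8]
  i=2: D_i=min(4*2^2,36)=16, bounds=[0,16]
  i=3: D_i=min(4*2^3,36)=32, bounds=[0,32]
  i=4: D_i=min(4*2^4,36)=36, bounds=[0,36]
  i=5: D_i=min(4*2^5,36)=36, bounds=[0,36]
  i=6: D_i=min(4*2^6,36)=36, bounds=[0,36]
  i=7: D_i=min(4*2^7,36)=36, bounds=[0,36]
  i=8: D_i=min(4*2^8,36)=36, bounds=[0,36]
  i=9: D_i=min(4*2^9,36)=36, bounds=[0,36]

Answer: [0,4] [0,8] [0,16] [0,32] [0,36] [0,36] [0,36] [0,36] [0,36] [0,36]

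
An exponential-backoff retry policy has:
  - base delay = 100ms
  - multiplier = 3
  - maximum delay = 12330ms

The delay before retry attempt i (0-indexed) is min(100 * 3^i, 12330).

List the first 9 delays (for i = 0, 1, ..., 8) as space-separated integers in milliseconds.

Answer: 100 300 900 2700 8100 12330 12330 12330 12330

Derivation:
Computing each delay:
  i=0: min(100*3^0, 12330) = 100
  i=1: min(100*3^1, 12330) = 300
  i=2: min(100*3^2, 12330) = 900
  i=3: min(100*3^3, 12330) = 2700
  i=4: min(100*3^4, 12330) = 8100
  i=5: min(100*3^5, 12330) = 12330
  i=6: min(100*3^6, 12330) = 12330
  i=7: min(100*3^7, 12330) = 12330
  i=8: min(100*3^8, 12330) = 12330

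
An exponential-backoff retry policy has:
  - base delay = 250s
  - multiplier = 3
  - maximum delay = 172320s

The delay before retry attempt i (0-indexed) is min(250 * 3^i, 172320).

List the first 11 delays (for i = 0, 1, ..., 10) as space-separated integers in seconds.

Computing each delay:
  i=0: min(250*3^0, 172320) = 250
  i=1: min(250*3^1, 172320) = 750
  i=2: min(250*3^2, 172320) = 2250
  i=3: min(250*3^3, 172320) = 6750
  i=4: min(250*3^4, 172320) = 20250
  i=5: min(250*3^5, 172320) = 60750
  i=6: min(250*3^6, 172320) = 172320
  i=7: min(250*3^7, 172320) = 172320
  i=8: min(250*3^8, 172320) = 172320
  i=9: min(250*3^9, 172320) = 172320
  i=10: min(250*3^10, 172320) = 172320

Answer: 250 750 2250 6750 20250 60750 172320 172320 172320 172320 172320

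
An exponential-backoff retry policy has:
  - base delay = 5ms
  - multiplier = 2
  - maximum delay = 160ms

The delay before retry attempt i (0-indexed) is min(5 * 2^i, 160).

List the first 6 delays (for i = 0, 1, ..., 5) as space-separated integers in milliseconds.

Computing each delay:
  i=0: min(5*2^0, 160) = 5
  i=1: min(5*2^1, 160) = 10
  i=2: min(5*2^2, 160) = 20
  i=3: min(5*2^3, 160) = 40
  i=4: min(5*2^4, 160) = 80
  i=5: min(5*2^5, 160) = 160

Answer: 5 10 20 40 80 160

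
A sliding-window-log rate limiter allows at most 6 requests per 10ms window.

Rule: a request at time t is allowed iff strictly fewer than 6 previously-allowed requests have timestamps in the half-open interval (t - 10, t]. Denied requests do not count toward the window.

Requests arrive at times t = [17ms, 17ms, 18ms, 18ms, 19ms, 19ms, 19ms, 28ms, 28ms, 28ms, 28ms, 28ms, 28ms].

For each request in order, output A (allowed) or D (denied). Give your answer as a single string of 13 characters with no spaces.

Answer: AAAAAADAAAADD

Derivation:
Tracking allowed requests in the window:
  req#1 t=17ms: ALLOW
  req#2 t=17ms: ALLOW
  req#3 t=18ms: ALLOW
  req#4 t=18ms: ALLOW
  req#5 t=19ms: ALLOW
  req#6 t=19ms: ALLOW
  req#7 t=19ms: DENY
  req#8 t=28ms: ALLOW
  req#9 t=28ms: ALLOW
  req#10 t=28ms: ALLOW
  req#11 t=28ms: ALLOW
  req#12 t=28ms: DENY
  req#13 t=28ms: DENY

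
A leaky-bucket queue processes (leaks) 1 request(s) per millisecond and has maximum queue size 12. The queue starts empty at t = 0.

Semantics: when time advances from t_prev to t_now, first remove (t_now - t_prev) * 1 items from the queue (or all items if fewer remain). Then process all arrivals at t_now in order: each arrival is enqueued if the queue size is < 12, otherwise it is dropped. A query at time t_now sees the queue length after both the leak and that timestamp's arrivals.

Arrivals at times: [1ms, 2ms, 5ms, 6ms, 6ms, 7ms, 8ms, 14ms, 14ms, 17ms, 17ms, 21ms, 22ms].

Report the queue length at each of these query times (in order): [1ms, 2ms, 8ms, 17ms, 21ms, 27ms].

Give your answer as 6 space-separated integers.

Queue lengths at query times:
  query t=1ms: backlog = 1
  query t=2ms: backlog = 1
  query t=8ms: backlog = 2
  query t=17ms: backlog = 2
  query t=21ms: backlog = 1
  query t=27ms: backlog = 0

Answer: 1 1 2 2 1 0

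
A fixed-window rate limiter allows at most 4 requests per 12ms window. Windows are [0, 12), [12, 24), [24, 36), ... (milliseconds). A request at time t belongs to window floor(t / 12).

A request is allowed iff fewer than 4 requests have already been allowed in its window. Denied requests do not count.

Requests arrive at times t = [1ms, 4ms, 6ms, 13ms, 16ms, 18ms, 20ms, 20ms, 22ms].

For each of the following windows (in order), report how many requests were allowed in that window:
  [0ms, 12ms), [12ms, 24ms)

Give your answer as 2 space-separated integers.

Processing requests:
  req#1 t=1ms (window 0): ALLOW
  req#2 t=4ms (window 0): ALLOW
  req#3 t=6ms (window 0): ALLOW
  req#4 t=13ms (window 1): ALLOW
  req#5 t=16ms (window 1): ALLOW
  req#6 t=18ms (window 1): ALLOW
  req#7 t=20ms (window 1): ALLOW
  req#8 t=20ms (window 1): DENY
  req#9 t=22ms (window 1): DENY

Allowed counts by window: 3 4

Answer: 3 4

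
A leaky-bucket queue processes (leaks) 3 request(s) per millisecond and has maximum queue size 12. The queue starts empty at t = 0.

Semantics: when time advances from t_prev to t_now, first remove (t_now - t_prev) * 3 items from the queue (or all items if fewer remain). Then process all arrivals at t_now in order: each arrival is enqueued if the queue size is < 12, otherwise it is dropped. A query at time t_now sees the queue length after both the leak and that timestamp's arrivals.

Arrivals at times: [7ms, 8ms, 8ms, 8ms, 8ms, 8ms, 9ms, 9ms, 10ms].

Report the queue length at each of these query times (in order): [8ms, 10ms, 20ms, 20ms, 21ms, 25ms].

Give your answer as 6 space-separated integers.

Answer: 5 2 0 0 0 0

Derivation:
Queue lengths at query times:
  query t=8ms: backlog = 5
  query t=10ms: backlog = 2
  query t=20ms: backlog = 0
  query t=20ms: backlog = 0
  query t=21ms: backlog = 0
  query t=25ms: backlog = 0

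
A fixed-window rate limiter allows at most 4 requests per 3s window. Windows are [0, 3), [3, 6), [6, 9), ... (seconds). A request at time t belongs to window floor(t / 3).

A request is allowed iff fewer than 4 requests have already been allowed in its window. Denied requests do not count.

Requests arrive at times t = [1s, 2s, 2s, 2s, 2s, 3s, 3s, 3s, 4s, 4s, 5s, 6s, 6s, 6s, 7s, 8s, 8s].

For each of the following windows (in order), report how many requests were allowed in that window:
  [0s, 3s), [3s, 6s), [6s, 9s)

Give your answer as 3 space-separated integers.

Answer: 4 4 4

Derivation:
Processing requests:
  req#1 t=1s (window 0): ALLOW
  req#2 t=2s (window 0): ALLOW
  req#3 t=2s (window 0): ALLOW
  req#4 t=2s (window 0): ALLOW
  req#5 t=2s (window 0): DENY
  req#6 t=3s (window 1): ALLOW
  req#7 t=3s (window 1): ALLOW
  req#8 t=3s (window 1): ALLOW
  req#9 t=4s (window 1): ALLOW
  req#10 t=4s (window 1): DENY
  req#11 t=5s (window 1): DENY
  req#12 t=6s (window 2): ALLOW
  req#13 t=6s (window 2): ALLOW
  req#14 t=6s (window 2): ALLOW
  req#15 t=7s (window 2): ALLOW
  req#16 t=8s (window 2): DENY
  req#17 t=8s (window 2): DENY

Allowed counts by window: 4 4 4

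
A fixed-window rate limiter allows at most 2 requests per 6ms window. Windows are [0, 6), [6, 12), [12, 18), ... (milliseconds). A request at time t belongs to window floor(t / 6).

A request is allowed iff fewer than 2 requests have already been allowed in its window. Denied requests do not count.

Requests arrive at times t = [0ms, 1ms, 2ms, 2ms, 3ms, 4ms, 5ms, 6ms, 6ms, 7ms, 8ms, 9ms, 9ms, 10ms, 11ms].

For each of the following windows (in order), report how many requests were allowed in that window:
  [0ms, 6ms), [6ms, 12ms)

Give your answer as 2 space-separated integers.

Processing requests:
  req#1 t=0ms (window 0): ALLOW
  req#2 t=1ms (window 0): ALLOW
  req#3 t=2ms (window 0): DENY
  req#4 t=2ms (window 0): DENY
  req#5 t=3ms (window 0): DENY
  req#6 t=4ms (window 0): DENY
  req#7 t=5ms (window 0): DENY
  req#8 t=6ms (window 1): ALLOW
  req#9 t=6ms (window 1): ALLOW
  req#10 t=7ms (window 1): DENY
  req#11 t=8ms (window 1): DENY
  req#12 t=9ms (window 1): DENY
  req#13 t=9ms (window 1): DENY
  req#14 t=10ms (window 1): DENY
  req#15 t=11ms (window 1): DENY

Allowed counts by window: 2 2

Answer: 2 2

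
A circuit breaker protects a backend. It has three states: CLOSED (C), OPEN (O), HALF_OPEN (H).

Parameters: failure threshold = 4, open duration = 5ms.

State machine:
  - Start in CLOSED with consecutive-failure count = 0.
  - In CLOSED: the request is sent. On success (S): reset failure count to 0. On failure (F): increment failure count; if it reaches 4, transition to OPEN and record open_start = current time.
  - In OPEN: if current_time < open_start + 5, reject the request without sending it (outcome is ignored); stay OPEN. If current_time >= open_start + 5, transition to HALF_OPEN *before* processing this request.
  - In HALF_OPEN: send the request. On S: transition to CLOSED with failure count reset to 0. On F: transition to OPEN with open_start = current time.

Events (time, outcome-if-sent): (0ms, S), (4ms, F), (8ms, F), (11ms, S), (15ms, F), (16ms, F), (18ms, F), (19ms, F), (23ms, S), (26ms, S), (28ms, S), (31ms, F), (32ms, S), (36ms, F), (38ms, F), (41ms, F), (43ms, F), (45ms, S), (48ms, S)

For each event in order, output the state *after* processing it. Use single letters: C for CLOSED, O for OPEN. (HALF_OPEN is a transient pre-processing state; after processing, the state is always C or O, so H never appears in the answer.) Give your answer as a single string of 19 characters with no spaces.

Answer: CCCCCCCOOCCCCCCCOOC

Derivation:
State after each event:
  event#1 t=0ms outcome=S: state=CLOSED
  event#2 t=4ms outcome=F: state=CLOSED
  event#3 t=8ms outcome=F: state=CLOSED
  event#4 t=11ms outcome=S: state=CLOSED
  event#5 t=15ms outcome=F: state=CLOSED
  event#6 t=16ms outcome=F: state=CLOSED
  event#7 t=18ms outcome=F: state=CLOSED
  event#8 t=19ms outcome=F: state=OPEN
  event#9 t=23ms outcome=S: state=OPEN
  event#10 t=26ms outcome=S: state=CLOSED
  event#11 t=28ms outcome=S: state=CLOSED
  event#12 t=31ms outcome=F: state=CLOSED
  event#13 t=32ms outcome=S: state=CLOSED
  event#14 t=36ms outcome=F: state=CLOSED
  event#15 t=38ms outcome=F: state=CLOSED
  event#16 t=41ms outcome=F: state=CLOSED
  event#17 t=43ms outcome=F: state=OPEN
  event#18 t=45ms outcome=S: state=OPEN
  event#19 t=48ms outcome=S: state=CLOSED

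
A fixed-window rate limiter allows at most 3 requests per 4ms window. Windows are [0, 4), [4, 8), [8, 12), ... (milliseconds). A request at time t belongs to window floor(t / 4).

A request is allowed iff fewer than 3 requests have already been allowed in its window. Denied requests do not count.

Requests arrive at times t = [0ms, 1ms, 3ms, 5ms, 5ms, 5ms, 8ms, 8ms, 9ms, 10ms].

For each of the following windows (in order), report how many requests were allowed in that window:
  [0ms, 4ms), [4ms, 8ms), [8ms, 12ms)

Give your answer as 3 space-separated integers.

Processing requests:
  req#1 t=0ms (window 0): ALLOW
  req#2 t=1ms (window 0): ALLOW
  req#3 t=3ms (window 0): ALLOW
  req#4 t=5ms (window 1): ALLOW
  req#5 t=5ms (window 1): ALLOW
  req#6 t=5ms (window 1): ALLOW
  req#7 t=8ms (window 2): ALLOW
  req#8 t=8ms (window 2): ALLOW
  req#9 t=9ms (window 2): ALLOW
  req#10 t=10ms (window 2): DENY

Allowed counts by window: 3 3 3

Answer: 3 3 3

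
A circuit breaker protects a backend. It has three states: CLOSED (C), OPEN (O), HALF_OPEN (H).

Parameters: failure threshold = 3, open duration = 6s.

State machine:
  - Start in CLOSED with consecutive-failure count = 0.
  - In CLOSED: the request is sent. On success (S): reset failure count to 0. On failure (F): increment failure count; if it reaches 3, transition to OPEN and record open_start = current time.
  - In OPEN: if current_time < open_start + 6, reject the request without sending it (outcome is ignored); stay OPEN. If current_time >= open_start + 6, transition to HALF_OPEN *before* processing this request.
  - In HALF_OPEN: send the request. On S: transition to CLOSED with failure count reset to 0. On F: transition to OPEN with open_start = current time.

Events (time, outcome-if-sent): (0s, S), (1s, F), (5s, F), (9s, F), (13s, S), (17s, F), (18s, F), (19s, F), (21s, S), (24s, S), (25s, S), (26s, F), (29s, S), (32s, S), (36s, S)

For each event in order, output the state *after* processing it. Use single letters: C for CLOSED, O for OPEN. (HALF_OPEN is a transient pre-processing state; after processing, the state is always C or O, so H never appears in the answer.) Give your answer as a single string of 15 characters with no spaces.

State after each event:
  event#1 t=0s outcome=S: state=CLOSED
  event#2 t=1s outcome=F: state=CLOSED
  event#3 t=5s outcome=F: state=CLOSED
  event#4 t=9s outcome=F: state=OPEN
  event#5 t=13s outcome=S: state=OPEN
  event#6 t=17s outcome=F: state=OPEN
  event#7 t=18s outcome=F: state=OPEN
  event#8 t=19s outcome=F: state=OPEN
  event#9 t=21s outcome=S: state=OPEN
  event#10 t=24s outcome=S: state=CLOSED
  event#11 t=25s outcome=S: state=CLOSED
  event#12 t=26s outcome=F: state=CLOSED
  event#13 t=29s outcome=S: state=CLOSED
  event#14 t=32s outcome=S: state=CLOSED
  event#15 t=36s outcome=S: state=CLOSED

Answer: CCCOOOOOOCCCCCC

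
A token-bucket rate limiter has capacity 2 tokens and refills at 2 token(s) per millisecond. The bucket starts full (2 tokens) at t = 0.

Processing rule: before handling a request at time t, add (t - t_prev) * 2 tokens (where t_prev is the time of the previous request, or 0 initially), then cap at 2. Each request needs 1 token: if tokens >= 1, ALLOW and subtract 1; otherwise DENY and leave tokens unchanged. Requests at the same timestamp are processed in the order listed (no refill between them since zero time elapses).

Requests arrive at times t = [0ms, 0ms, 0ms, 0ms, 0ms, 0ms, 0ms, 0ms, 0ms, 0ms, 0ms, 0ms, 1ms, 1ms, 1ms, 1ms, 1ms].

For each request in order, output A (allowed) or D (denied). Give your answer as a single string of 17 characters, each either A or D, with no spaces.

Simulating step by step:
  req#1 t=0ms: ALLOW
  req#2 t=0ms: ALLOW
  req#3 t=0ms: DENY
  req#4 t=0ms: DENY
  req#5 t=0ms: DENY
  req#6 t=0ms: DENY
  req#7 t=0ms: DENY
  req#8 t=0ms: DENY
  req#9 t=0ms: DENY
  req#10 t=0ms: DENY
  req#11 t=0ms: DENY
  req#12 t=0ms: DENY
  req#13 t=1ms: ALLOW
  req#14 t=1ms: ALLOW
  req#15 t=1ms: DENY
  req#16 t=1ms: DENY
  req#17 t=1ms: DENY

Answer: AADDDDDDDDDDAADDD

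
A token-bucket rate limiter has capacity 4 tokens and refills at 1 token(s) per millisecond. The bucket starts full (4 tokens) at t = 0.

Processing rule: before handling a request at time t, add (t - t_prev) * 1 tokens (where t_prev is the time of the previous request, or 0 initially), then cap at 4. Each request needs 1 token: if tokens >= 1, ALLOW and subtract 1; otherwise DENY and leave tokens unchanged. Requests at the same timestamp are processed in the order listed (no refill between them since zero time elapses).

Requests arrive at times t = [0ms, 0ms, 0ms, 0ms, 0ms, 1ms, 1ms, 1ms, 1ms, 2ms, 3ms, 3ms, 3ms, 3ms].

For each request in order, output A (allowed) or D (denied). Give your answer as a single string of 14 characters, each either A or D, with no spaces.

Simulating step by step:
  req#1 t=0ms: ALLOW
  req#2 t=0ms: ALLOW
  req#3 t=0ms: ALLOW
  req#4 t=0ms: ALLOW
  req#5 t=0ms: DENY
  req#6 t=1ms: ALLOW
  req#7 t=1ms: DENY
  req#8 t=1ms: DENY
  req#9 t=1ms: DENY
  req#10 t=2ms: ALLOW
  req#11 t=3ms: ALLOW
  req#12 t=3ms: DENY
  req#13 t=3ms: DENY
  req#14 t=3ms: DENY

Answer: AAAADADDDAADDD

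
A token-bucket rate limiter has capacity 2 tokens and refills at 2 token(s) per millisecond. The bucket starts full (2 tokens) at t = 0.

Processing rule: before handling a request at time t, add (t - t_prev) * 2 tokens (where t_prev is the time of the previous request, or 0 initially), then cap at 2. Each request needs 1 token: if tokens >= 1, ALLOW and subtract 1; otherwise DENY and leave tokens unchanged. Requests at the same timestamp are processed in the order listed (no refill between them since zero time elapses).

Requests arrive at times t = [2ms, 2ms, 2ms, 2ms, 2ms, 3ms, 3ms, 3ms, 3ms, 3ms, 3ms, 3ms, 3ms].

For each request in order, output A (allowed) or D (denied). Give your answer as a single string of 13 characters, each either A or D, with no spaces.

Answer: AADDDAADDDDDD

Derivation:
Simulating step by step:
  req#1 t=2ms: ALLOW
  req#2 t=2ms: ALLOW
  req#3 t=2ms: DENY
  req#4 t=2ms: DENY
  req#5 t=2ms: DENY
  req#6 t=3ms: ALLOW
  req#7 t=3ms: ALLOW
  req#8 t=3ms: DENY
  req#9 t=3ms: DENY
  req#10 t=3ms: DENY
  req#11 t=3ms: DENY
  req#12 t=3ms: DENY
  req#13 t=3ms: DENY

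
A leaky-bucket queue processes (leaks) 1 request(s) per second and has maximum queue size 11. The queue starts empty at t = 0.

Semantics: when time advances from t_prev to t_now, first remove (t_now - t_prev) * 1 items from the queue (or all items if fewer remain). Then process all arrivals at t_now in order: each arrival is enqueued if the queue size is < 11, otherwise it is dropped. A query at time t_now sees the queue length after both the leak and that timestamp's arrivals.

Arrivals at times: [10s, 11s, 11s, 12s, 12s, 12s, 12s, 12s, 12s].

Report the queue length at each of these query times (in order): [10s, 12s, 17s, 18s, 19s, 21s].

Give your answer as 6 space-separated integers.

Answer: 1 7 2 1 0 0

Derivation:
Queue lengths at query times:
  query t=10s: backlog = 1
  query t=12s: backlog = 7
  query t=17s: backlog = 2
  query t=18s: backlog = 1
  query t=19s: backlog = 0
  query t=21s: backlog = 0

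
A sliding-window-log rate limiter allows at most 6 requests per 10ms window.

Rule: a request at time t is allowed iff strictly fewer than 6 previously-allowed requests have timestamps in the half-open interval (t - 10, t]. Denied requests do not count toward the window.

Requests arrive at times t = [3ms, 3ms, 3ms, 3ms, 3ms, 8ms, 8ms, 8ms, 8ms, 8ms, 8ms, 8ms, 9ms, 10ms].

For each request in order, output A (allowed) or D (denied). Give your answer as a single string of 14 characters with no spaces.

Tracking allowed requests in the window:
  req#1 t=3ms: ALLOW
  req#2 t=3ms: ALLOW
  req#3 t=3ms: ALLOW
  req#4 t=3ms: ALLOW
  req#5 t=3ms: ALLOW
  req#6 t=8ms: ALLOW
  req#7 t=8ms: DENY
  req#8 t=8ms: DENY
  req#9 t=8ms: DENY
  req#10 t=8ms: DENY
  req#11 t=8ms: DENY
  req#12 t=8ms: DENY
  req#13 t=9ms: DENY
  req#14 t=10ms: DENY

Answer: AAAAAADDDDDDDD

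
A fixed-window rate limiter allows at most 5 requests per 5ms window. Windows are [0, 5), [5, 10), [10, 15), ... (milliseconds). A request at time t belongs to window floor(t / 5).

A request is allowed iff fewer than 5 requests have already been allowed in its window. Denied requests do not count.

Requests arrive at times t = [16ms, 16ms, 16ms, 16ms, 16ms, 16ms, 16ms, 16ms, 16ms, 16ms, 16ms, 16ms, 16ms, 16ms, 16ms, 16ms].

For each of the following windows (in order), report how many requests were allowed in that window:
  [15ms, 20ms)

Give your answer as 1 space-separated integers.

Answer: 5

Derivation:
Processing requests:
  req#1 t=16ms (window 3): ALLOW
  req#2 t=16ms (window 3): ALLOW
  req#3 t=16ms (window 3): ALLOW
  req#4 t=16ms (window 3): ALLOW
  req#5 t=16ms (window 3): ALLOW
  req#6 t=16ms (window 3): DENY
  req#7 t=16ms (window 3): DENY
  req#8 t=16ms (window 3): DENY
  req#9 t=16ms (window 3): DENY
  req#10 t=16ms (window 3): DENY
  req#11 t=16ms (window 3): DENY
  req#12 t=16ms (window 3): DENY
  req#13 t=16ms (window 3): DENY
  req#14 t=16ms (window 3): DENY
  req#15 t=16ms (window 3): DENY
  req#16 t=16ms (window 3): DENY

Allowed counts by window: 5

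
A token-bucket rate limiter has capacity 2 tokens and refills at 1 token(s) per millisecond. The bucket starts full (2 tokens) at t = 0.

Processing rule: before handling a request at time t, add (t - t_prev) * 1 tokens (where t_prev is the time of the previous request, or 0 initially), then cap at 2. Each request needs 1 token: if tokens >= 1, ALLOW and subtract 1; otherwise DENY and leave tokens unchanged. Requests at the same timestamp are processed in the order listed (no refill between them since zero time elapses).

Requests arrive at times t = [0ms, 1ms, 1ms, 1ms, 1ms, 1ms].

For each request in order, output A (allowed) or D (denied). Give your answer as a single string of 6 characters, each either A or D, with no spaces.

Answer: AAADDD

Derivation:
Simulating step by step:
  req#1 t=0ms: ALLOW
  req#2 t=1ms: ALLOW
  req#3 t=1ms: ALLOW
  req#4 t=1ms: DENY
  req#5 t=1ms: DENY
  req#6 t=1ms: DENY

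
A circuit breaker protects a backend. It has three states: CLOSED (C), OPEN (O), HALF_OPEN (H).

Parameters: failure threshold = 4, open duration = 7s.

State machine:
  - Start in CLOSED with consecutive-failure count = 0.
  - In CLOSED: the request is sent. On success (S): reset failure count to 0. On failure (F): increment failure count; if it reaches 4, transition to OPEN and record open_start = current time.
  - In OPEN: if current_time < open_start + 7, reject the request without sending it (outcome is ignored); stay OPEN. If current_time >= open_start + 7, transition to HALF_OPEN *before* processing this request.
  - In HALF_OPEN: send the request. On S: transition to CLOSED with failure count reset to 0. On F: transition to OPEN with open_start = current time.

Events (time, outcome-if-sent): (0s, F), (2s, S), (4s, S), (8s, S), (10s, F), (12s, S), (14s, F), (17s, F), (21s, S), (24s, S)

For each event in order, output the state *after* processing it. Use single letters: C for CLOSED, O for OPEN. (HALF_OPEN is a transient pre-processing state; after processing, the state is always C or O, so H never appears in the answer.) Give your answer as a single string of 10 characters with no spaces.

State after each event:
  event#1 t=0s outcome=F: state=CLOSED
  event#2 t=2s outcome=S: state=CLOSED
  event#3 t=4s outcome=S: state=CLOSED
  event#4 t=8s outcome=S: state=CLOSED
  event#5 t=10s outcome=F: state=CLOSED
  event#6 t=12s outcome=S: state=CLOSED
  event#7 t=14s outcome=F: state=CLOSED
  event#8 t=17s outcome=F: state=CLOSED
  event#9 t=21s outcome=S: state=CLOSED
  event#10 t=24s outcome=S: state=CLOSED

Answer: CCCCCCCCCC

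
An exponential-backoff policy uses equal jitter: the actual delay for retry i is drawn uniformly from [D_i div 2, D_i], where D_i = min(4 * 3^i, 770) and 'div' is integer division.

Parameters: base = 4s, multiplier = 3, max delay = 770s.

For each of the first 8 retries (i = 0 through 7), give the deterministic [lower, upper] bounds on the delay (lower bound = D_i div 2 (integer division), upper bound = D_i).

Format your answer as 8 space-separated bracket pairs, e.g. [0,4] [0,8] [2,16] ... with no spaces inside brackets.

Computing bounds per retry:
  i=0: D_i=min(4*3^0,770)=4, bounds=[2,4]
  i=1: D_i=min(4*3^1,770)=12, bounds=[6,12]
  i=2: D_i=min(4*3^2,770)=36, bounds=[18,36]
  i=3: D_i=min(4*3^3,770)=108, bounds=[54,108]
  i=4: D_i=min(4*3^4,770)=324, bounds=[162,324]
  i=5: D_i=min(4*3^5,770)=770, bounds=[385,770]
  i=6: D_i=min(4*3^6,770)=770, bounds=[385,770]
  i=7: D_i=min(4*3^7,770)=770, bounds=[385,770]

Answer: [2,4] [6,12] [18,36] [54,108] [162,324] [385,770] [385,770] [385,770]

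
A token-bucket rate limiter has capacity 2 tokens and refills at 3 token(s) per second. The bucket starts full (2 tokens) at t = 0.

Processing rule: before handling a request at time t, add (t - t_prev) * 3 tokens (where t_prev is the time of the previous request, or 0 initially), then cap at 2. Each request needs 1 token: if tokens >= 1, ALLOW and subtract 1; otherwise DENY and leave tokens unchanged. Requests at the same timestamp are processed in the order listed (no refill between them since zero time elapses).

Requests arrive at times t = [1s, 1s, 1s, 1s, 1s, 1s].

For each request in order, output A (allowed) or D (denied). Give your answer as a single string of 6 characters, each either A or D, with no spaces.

Simulating step by step:
  req#1 t=1s: ALLOW
  req#2 t=1s: ALLOW
  req#3 t=1s: DENY
  req#4 t=1s: DENY
  req#5 t=1s: DENY
  req#6 t=1s: DENY

Answer: AADDDD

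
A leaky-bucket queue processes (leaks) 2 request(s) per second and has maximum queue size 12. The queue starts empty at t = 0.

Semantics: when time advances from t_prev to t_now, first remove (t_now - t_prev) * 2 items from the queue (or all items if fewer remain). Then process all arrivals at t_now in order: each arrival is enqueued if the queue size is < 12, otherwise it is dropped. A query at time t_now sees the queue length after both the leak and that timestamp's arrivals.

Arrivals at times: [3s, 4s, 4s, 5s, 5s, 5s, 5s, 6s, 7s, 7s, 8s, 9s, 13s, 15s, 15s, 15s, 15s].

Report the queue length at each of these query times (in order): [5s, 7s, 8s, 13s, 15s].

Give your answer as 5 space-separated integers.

Answer: 4 3 2 1 4

Derivation:
Queue lengths at query times:
  query t=5s: backlog = 4
  query t=7s: backlog = 3
  query t=8s: backlog = 2
  query t=13s: backlog = 1
  query t=15s: backlog = 4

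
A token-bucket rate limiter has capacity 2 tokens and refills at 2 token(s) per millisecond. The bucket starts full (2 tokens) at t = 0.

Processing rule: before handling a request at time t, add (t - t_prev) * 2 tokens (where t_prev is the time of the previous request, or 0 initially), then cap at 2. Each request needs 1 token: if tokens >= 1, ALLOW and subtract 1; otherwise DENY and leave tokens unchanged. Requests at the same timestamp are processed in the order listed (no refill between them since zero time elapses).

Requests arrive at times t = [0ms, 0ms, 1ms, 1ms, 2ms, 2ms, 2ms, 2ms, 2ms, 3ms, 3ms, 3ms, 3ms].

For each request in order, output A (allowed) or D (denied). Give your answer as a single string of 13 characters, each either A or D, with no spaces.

Answer: AAAAAADDDAADD

Derivation:
Simulating step by step:
  req#1 t=0ms: ALLOW
  req#2 t=0ms: ALLOW
  req#3 t=1ms: ALLOW
  req#4 t=1ms: ALLOW
  req#5 t=2ms: ALLOW
  req#6 t=2ms: ALLOW
  req#7 t=2ms: DENY
  req#8 t=2ms: DENY
  req#9 t=2ms: DENY
  req#10 t=3ms: ALLOW
  req#11 t=3ms: ALLOW
  req#12 t=3ms: DENY
  req#13 t=3ms: DENY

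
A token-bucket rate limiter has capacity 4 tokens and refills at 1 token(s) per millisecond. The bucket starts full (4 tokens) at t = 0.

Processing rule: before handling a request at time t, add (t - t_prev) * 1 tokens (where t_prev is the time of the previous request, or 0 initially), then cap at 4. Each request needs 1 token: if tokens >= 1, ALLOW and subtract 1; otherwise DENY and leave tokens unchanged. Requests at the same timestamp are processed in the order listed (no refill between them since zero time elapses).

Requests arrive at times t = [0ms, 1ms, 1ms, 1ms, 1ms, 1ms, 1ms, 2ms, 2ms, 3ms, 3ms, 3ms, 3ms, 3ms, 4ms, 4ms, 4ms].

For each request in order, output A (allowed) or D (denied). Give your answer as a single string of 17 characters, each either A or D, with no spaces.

Answer: AAAAADDADADDDDADD

Derivation:
Simulating step by step:
  req#1 t=0ms: ALLOW
  req#2 t=1ms: ALLOW
  req#3 t=1ms: ALLOW
  req#4 t=1ms: ALLOW
  req#5 t=1ms: ALLOW
  req#6 t=1ms: DENY
  req#7 t=1ms: DENY
  req#8 t=2ms: ALLOW
  req#9 t=2ms: DENY
  req#10 t=3ms: ALLOW
  req#11 t=3ms: DENY
  req#12 t=3ms: DENY
  req#13 t=3ms: DENY
  req#14 t=3ms: DENY
  req#15 t=4ms: ALLOW
  req#16 t=4ms: DENY
  req#17 t=4ms: DENY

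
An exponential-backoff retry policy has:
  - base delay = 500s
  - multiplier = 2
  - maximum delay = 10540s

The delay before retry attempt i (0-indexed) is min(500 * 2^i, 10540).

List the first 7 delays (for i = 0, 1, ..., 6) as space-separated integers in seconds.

Computing each delay:
  i=0: min(500*2^0, 10540) = 500
  i=1: min(500*2^1, 10540) = 1000
  i=2: min(500*2^2, 10540) = 2000
  i=3: min(500*2^3, 10540) = 4000
  i=4: min(500*2^4, 10540) = 8000
  i=5: min(500*2^5, 10540) = 10540
  i=6: min(500*2^6, 10540) = 10540

Answer: 500 1000 2000 4000 8000 10540 10540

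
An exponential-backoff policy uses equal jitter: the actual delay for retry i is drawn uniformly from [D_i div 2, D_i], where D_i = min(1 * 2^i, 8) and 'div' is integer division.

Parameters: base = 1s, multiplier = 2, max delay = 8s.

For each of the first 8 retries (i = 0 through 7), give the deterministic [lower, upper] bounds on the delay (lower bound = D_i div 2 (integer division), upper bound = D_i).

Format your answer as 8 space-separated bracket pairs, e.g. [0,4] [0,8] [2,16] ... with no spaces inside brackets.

Answer: [0,1] [1,2] [2,4] [4,8] [4,8] [4,8] [4,8] [4,8]

Derivation:
Computing bounds per retry:
  i=0: D_i=min(1*2^0,8)=1, bounds=[0,1]
  i=1: D_i=min(1*2^1,8)=2, bounds=[1,2]
  i=2: D_i=min(1*2^2,8)=4, bounds=[2,4]
  i=3: D_i=min(1*2^3,8)=8, bounds=[4,8]
  i=4: D_i=min(1*2^4,8)=8, bounds=[4,8]
  i=5: D_i=min(1*2^5,8)=8, bounds=[4,8]
  i=6: D_i=min(1*2^6,8)=8, bounds=[4,8]
  i=7: D_i=min(1*2^7,8)=8, bounds=[4,8]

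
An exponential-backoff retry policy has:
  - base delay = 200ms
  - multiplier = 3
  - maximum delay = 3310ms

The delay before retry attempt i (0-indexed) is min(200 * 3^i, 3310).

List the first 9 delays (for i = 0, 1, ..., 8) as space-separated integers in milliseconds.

Computing each delay:
  i=0: min(200*3^0, 3310) = 200
  i=1: min(200*3^1, 3310) = 600
  i=2: min(200*3^2, 3310) = 1800
  i=3: min(200*3^3, 3310) = 3310
  i=4: min(200*3^4, 3310) = 3310
  i=5: min(200*3^5, 3310) = 3310
  i=6: min(200*3^6, 3310) = 3310
  i=7: min(200*3^7, 3310) = 3310
  i=8: min(200*3^8, 3310) = 3310

Answer: 200 600 1800 3310 3310 3310 3310 3310 3310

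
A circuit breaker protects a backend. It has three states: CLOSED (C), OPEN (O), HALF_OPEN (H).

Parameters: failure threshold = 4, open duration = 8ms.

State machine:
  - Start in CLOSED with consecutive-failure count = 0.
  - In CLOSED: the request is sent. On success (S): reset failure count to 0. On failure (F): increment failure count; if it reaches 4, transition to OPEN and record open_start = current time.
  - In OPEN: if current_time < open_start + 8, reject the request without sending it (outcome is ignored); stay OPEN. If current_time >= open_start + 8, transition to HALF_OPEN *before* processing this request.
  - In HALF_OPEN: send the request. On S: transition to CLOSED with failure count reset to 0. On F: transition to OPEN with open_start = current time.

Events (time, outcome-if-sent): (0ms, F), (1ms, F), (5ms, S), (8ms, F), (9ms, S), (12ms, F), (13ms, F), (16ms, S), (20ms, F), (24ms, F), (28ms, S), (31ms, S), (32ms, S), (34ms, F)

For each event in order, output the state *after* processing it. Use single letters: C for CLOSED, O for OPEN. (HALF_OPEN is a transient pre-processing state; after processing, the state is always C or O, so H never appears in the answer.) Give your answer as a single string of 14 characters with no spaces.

Answer: CCCCCCCCCCCCCC

Derivation:
State after each event:
  event#1 t=0ms outcome=F: state=CLOSED
  event#2 t=1ms outcome=F: state=CLOSED
  event#3 t=5ms outcome=S: state=CLOSED
  event#4 t=8ms outcome=F: state=CLOSED
  event#5 t=9ms outcome=S: state=CLOSED
  event#6 t=12ms outcome=F: state=CLOSED
  event#7 t=13ms outcome=F: state=CLOSED
  event#8 t=16ms outcome=S: state=CLOSED
  event#9 t=20ms outcome=F: state=CLOSED
  event#10 t=24ms outcome=F: state=CLOSED
  event#11 t=28ms outcome=S: state=CLOSED
  event#12 t=31ms outcome=S: state=CLOSED
  event#13 t=32ms outcome=S: state=CLOSED
  event#14 t=34ms outcome=F: state=CLOSED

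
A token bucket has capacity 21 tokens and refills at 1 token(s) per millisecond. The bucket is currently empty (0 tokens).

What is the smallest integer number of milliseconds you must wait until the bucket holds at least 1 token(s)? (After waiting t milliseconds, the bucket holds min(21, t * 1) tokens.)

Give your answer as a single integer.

Answer: 1

Derivation:
Need t * 1 >= 1, so t >= 1/1.
Smallest integer t = ceil(1/1) = 1.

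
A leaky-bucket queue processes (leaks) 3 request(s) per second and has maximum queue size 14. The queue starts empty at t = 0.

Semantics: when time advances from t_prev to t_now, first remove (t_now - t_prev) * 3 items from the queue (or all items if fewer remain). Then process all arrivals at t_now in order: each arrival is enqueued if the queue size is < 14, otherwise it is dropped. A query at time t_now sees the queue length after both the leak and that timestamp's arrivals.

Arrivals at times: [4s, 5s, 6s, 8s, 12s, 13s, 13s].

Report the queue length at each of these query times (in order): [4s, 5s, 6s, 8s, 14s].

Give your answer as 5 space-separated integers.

Answer: 1 1 1 1 0

Derivation:
Queue lengths at query times:
  query t=4s: backlog = 1
  query t=5s: backlog = 1
  query t=6s: backlog = 1
  query t=8s: backlog = 1
  query t=14s: backlog = 0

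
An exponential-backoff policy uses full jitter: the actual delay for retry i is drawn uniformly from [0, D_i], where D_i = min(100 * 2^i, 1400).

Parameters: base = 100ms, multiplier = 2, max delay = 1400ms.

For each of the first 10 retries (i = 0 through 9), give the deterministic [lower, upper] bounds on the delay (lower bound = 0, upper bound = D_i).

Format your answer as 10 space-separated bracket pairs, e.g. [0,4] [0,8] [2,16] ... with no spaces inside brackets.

Answer: [0,100] [0,200] [0,400] [0,800] [0,1400] [0,1400] [0,1400] [0,1400] [0,1400] [0,1400]

Derivation:
Computing bounds per retry:
  i=0: D_i=min(100*2^0,1400)=100, bounds=[0,100]
  i=1: D_i=min(100*2^1,1400)=200, bounds=[0,200]
  i=2: D_i=min(100*2^2,1400)=400, bounds=[0,400]
  i=3: D_i=min(100*2^3,1400)=800, bounds=[0,800]
  i=4: D_i=min(100*2^4,1400)=1400, bounds=[0,1400]
  i=5: D_i=min(100*2^5,1400)=1400, bounds=[0,1400]
  i=6: D_i=min(100*2^6,1400)=1400, bounds=[0,1400]
  i=7: D_i=min(100*2^7,1400)=1400, bounds=[0,1400]
  i=8: D_i=min(100*2^8,1400)=1400, bounds=[0,1400]
  i=9: D_i=min(100*2^9,1400)=1400, bounds=[0,1400]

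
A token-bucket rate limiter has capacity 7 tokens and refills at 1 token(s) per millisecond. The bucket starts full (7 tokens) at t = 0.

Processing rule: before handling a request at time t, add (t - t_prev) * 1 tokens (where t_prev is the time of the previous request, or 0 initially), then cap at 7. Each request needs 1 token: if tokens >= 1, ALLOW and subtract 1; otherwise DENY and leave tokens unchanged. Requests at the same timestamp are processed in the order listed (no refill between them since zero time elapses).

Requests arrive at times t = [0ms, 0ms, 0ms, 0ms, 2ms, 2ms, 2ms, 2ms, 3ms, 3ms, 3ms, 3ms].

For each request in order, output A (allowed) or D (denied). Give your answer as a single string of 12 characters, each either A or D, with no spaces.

Simulating step by step:
  req#1 t=0ms: ALLOW
  req#2 t=0ms: ALLOW
  req#3 t=0ms: ALLOW
  req#4 t=0ms: ALLOW
  req#5 t=2ms: ALLOW
  req#6 t=2ms: ALLOW
  req#7 t=2ms: ALLOW
  req#8 t=2ms: ALLOW
  req#9 t=3ms: ALLOW
  req#10 t=3ms: ALLOW
  req#11 t=3ms: DENY
  req#12 t=3ms: DENY

Answer: AAAAAAAAAADD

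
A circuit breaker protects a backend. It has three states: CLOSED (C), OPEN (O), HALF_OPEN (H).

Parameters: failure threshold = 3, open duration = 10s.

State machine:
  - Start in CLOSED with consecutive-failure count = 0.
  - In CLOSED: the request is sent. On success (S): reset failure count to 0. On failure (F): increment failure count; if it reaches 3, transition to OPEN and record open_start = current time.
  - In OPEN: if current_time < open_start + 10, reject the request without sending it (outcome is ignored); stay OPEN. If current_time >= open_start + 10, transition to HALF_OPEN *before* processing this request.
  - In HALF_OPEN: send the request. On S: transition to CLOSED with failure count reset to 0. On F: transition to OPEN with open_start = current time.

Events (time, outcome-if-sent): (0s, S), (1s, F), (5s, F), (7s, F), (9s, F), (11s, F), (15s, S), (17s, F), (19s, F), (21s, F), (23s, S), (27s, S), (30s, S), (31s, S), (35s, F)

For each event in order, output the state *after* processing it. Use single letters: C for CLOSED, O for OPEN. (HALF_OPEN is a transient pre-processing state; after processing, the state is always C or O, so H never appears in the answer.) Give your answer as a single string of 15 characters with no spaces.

Answer: CCCOOOOOOOOCCCC

Derivation:
State after each event:
  event#1 t=0s outcome=S: state=CLOSED
  event#2 t=1s outcome=F: state=CLOSED
  event#3 t=5s outcome=F: state=CLOSED
  event#4 t=7s outcome=F: state=OPEN
  event#5 t=9s outcome=F: state=OPEN
  event#6 t=11s outcome=F: state=OPEN
  event#7 t=15s outcome=S: state=OPEN
  event#8 t=17s outcome=F: state=OPEN
  event#9 t=19s outcome=F: state=OPEN
  event#10 t=21s outcome=F: state=OPEN
  event#11 t=23s outcome=S: state=OPEN
  event#12 t=27s outcome=S: state=CLOSED
  event#13 t=30s outcome=S: state=CLOSED
  event#14 t=31s outcome=S: state=CLOSED
  event#15 t=35s outcome=F: state=CLOSED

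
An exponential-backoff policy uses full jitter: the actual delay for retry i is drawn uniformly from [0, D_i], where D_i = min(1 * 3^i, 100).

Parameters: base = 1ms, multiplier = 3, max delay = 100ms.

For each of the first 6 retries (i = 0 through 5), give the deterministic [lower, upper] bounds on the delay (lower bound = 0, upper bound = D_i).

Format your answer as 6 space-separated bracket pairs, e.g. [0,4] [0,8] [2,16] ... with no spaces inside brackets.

Answer: [0,1] [0,3] [0,9] [0,27] [0,81] [0,100]

Derivation:
Computing bounds per retry:
  i=0: D_i=min(1*3^0,100)=1, bounds=[0,1]
  i=1: D_i=min(1*3^1,100)=3, bounds=[0,3]
  i=2: D_i=min(1*3^2,100)=9, bounds=[0,9]
  i=3: D_i=min(1*3^3,100)=27, bounds=[0,27]
  i=4: D_i=min(1*3^4,100)=81, bounds=[0,81]
  i=5: D_i=min(1*3^5,100)=100, bounds=[0,100]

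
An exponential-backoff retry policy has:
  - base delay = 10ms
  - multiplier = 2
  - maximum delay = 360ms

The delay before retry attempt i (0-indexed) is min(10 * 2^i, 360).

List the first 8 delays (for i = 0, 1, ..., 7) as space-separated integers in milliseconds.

Computing each delay:
  i=0: min(10*2^0, 360) = 10
  i=1: min(10*2^1, 360) = 20
  i=2: min(10*2^2, 360) = 40
  i=3: min(10*2^3, 360) = 80
  i=4: min(10*2^4, 360) = 160
  i=5: min(10*2^5, 360) = 320
  i=6: min(10*2^6, 360) = 360
  i=7: min(10*2^7, 360) = 360

Answer: 10 20 40 80 160 320 360 360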